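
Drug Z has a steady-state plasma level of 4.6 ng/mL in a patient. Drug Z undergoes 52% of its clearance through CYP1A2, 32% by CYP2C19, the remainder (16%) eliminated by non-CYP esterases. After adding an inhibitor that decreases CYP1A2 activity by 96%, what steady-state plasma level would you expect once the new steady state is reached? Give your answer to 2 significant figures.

The CYP1A2 pathway (52% of clearance) is reduced to 0.04× activity: 0.52 × 0.04 = 0.0208.
CYP2C19 (32%) and the residual 16% are unaffected.
Relative clearance = 0.0208 + 0.32 + 0.16 = 0.5008.
With dosing unchanged, steady-state plasma level scales as 1/CL: 4.6 / 0.5008 = 9.2 ng/mL.

9.2 ng/mL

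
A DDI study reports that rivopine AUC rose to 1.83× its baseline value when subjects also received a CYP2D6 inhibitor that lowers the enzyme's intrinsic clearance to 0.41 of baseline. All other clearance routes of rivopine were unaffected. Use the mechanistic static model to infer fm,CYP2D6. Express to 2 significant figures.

CL'/CL = 1 / 1.83 = 0.5464
0.41·fm + (1 − fm) = 0.5464
fm = (0.5464 − 1) / (0.41 − 1) = 0.77

0.77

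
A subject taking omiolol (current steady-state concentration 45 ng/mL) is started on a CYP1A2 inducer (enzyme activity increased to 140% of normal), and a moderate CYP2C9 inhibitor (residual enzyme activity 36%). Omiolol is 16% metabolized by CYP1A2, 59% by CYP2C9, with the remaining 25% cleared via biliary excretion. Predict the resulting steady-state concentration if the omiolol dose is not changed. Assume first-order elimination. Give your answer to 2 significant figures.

66 ng/mL

CYP1A2: 0.16 × 1.4 = 0.224
CYP2C9: 0.59 × 0.36 = 0.2124
Other: 0.25 (unchanged)
CL_new/CL_old = 0.224 + 0.2124 + 0.25 = 0.6864.
Dividing the baseline by the relative clearance: 45 / 0.6864 = 66 ng/mL.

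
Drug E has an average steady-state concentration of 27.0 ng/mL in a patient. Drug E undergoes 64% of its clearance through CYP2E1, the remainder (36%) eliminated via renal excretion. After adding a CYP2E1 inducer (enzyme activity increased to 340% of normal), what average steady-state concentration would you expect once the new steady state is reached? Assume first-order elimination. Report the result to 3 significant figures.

10.6 ng/mL

CYP2E1: 0.64 × 3.4 = 2.176
Other: 0.36 (unchanged)
CL_new/CL_old = 2.176 + 0.36 = 2.536.
With dosing unchanged, average steady-state concentration scales as 1/CL: 27.0 / 2.536 = 10.6 ng/mL.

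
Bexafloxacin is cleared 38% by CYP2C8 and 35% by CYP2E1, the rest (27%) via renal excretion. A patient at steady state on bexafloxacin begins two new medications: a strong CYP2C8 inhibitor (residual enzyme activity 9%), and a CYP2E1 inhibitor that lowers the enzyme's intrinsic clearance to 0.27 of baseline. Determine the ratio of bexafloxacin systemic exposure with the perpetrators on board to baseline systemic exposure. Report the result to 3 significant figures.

2.51

CYP2C8: 0.38 × 0.09 = 0.0342
CYP2E1: 0.35 × 0.27 = 0.0945
Other: 0.27 (unchanged)
CL_new/CL_old = 0.0342 + 0.0945 + 0.27 = 0.3987.
Because systemic exposure varies inversely with clearance, the combined effect is 1 / 0.3987 = 2.51.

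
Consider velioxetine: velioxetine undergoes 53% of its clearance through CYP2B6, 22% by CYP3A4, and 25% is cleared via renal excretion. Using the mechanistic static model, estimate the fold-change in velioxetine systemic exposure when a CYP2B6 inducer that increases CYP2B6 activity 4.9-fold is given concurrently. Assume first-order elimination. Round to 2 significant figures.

0.33

CYP2B6: 0.53 × 4.9 = 2.597
CYP3A4: 0.22 (unchanged)
Other: 0.25 (unchanged)
New clearance relative to baseline: 2.597 + 0.22 + 0.25 = 3.067.
Systemic exposure is inversely proportional to clearance, so the fold-change is 1 / 3.067 = 0.33.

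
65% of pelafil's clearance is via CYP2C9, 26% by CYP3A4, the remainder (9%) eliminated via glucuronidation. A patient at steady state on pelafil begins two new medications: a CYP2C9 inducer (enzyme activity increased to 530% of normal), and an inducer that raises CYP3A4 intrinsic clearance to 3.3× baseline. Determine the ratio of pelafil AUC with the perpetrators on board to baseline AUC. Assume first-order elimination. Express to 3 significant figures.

The CYP2C9 pathway (65% of clearance) rises to 5.3× activity: 0.65 × 5.3 = 3.445.
The CYP3A4 pathway (26% of clearance) increases to 3.3× activity: 0.26 × 3.3 = 0.858.
The remaining 9% of clearance is unaffected.
New clearance relative to baseline: 3.445 + 0.858 + 0.09 = 4.393.
AUC ∝ 1/CL: fold-change = 1 / 4.393 = 0.228.

0.228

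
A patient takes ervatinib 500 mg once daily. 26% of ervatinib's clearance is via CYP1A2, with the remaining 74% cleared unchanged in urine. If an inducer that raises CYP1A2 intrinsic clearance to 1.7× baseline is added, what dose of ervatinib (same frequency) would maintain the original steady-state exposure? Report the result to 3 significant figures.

591 mg

CYP1A2: 0.26 × 1.7 = 0.442
Other: 0.74 (unchanged)
CL_new/CL_old = 0.442 + 0.74 = 1.182.
To maintain the same steady-state level, dose must scale with clearance: new dose = 500 × 1.182 = 591 mg.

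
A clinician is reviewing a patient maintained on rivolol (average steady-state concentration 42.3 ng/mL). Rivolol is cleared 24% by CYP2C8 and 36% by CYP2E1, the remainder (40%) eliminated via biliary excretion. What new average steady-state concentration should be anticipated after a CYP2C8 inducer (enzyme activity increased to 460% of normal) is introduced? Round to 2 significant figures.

23 ng/mL

CYP2C8: 0.24 × 4.6 = 1.104
CYP2E1: 0.36 (unchanged)
Other: 0.4 (unchanged)
New clearance relative to baseline: 1.104 + 0.36 + 0.4 = 1.864.
With dosing unchanged, average steady-state concentration scales as 1/CL: 42.3 / 1.864 = 23 ng/mL.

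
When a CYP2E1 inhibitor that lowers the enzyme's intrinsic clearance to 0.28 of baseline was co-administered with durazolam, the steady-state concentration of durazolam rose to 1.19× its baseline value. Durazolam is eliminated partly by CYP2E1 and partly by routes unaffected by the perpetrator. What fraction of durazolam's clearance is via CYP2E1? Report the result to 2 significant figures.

Let x = fm,CYP2E1. Because steady-state concentration ∝ 1/CL, relative clearance fell to 1/1.19 = 0.8403.
Only the CYP2E1 route changed, so 0.8403 = x·0.28 + (1 − x), giving x = 0.22.

0.22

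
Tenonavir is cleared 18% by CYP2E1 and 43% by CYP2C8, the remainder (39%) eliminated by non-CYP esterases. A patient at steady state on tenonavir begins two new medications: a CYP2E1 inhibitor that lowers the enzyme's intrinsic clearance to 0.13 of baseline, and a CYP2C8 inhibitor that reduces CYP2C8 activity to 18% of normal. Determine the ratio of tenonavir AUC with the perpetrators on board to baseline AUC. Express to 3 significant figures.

The CYP2E1 pathway (18% of clearance) falls to 0.13× activity: 0.18 × 0.13 = 0.0234.
The CYP2C8 pathway (43% of clearance) is reduced to 0.18× activity: 0.43 × 0.18 = 0.0774.
The remaining 39% of clearance is unaffected.
CL_new/CL_old = 0.0234 + 0.0774 + 0.39 = 0.4908.
AUC ∝ 1/CL: fold-change = 1 / 0.4908 = 2.04.

2.04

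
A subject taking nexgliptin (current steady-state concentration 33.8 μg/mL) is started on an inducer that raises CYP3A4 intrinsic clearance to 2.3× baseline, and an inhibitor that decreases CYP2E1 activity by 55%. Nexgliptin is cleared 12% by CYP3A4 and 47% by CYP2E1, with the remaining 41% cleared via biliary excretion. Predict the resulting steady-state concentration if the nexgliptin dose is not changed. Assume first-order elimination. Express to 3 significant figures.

37.7 μg/mL

The CYP3A4 pathway (12% of clearance) is boosted to 2.3× activity: 0.12 × 2.3 = 0.276.
The CYP2E1 pathway (47% of clearance) is reduced to 0.45× activity: 0.47 × 0.45 = 0.2115.
The remaining 41% of clearance is unaffected.
New clearance relative to baseline: 0.276 + 0.2115 + 0.41 = 0.8975.
Steady-state concentration ∝ 1/CL: new value = 33.8 / 0.8975 = 37.7 μg/mL.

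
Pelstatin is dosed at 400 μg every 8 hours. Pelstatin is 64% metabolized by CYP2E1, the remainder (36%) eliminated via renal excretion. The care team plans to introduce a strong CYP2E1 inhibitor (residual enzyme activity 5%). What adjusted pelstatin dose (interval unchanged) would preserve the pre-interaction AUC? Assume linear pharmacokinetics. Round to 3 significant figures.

The CYP2E1 pathway (64% of clearance) is reduced to 0.05× activity: 0.64 × 0.05 = 0.032.
Non-CYP routes (36%) are unchanged.
CL_new/CL_old = 0.032 + 0.36 = 0.392.
To maintain the same steady-state level, dose must scale with clearance: new dose = 400 × 0.392 = 157 μg.

157 μg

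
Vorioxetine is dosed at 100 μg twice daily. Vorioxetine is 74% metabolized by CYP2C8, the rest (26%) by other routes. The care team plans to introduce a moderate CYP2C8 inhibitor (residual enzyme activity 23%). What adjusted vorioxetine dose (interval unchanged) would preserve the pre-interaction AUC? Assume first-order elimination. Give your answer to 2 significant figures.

43 μg

CYP2C8: 0.74 × 0.23 = 0.1702
Other: 0.26 (unchanged)
CL_new/CL_old = 0.1702 + 0.26 = 0.4302.
To maintain the same steady-state level, dose must scale with clearance: new dose = 100 × 0.4302 = 43 μg.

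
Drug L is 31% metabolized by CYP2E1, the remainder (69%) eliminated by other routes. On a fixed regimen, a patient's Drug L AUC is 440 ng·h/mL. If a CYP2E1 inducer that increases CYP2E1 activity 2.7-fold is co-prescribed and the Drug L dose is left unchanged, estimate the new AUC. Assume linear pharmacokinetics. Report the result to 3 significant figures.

The CYP2E1 pathway (31% of clearance) increases to 2.7× activity: 0.31 × 2.7 = 0.837.
Non-CYP routes (69%) are unchanged.
Relative clearance = 0.837 + 0.69 = 1.527.
With dosing unchanged, AUC scales as 1/CL: 440 / 1.527 = 288 ng·h/mL.

288 ng·h/mL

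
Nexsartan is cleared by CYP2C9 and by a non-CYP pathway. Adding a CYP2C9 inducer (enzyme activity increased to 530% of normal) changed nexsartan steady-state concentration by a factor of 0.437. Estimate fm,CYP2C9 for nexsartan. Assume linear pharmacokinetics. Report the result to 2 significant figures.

Write x for the fraction cleared via CYP2C9. The observed steady-state concentration change means clearance rose to 1/0.437 = 2.288 of baseline.
Setting x·5.3 + (1 − x) = 2.288 and solving: x = (2.288 − 1)/(5.3 − 1) = 0.30.

0.30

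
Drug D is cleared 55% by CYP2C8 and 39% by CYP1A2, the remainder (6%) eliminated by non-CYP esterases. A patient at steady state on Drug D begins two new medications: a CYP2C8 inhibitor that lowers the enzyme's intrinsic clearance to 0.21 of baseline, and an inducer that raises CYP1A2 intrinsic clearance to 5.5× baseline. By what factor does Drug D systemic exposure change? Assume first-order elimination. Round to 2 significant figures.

CYP2C8: 0.55 × 0.21 = 0.1155
CYP1A2: 0.39 × 5.5 = 2.145
Other: 0.06 (unchanged)
CL_new/CL_old = 0.1155 + 2.145 + 0.06 = 2.3205.
Net systemic exposure ratio = 1 / 2.3205 = 0.43.

0.43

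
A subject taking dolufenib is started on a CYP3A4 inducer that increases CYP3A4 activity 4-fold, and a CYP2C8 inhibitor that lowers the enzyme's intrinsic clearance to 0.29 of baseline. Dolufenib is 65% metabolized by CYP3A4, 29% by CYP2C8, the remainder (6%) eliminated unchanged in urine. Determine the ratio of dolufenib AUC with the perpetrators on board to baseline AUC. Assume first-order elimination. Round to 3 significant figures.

CYP3A4: 0.65 × 4 = 2.6
CYP2C8: 0.29 × 0.29 = 0.0841
Other: 0.06 (unchanged)
CL_new/CL_old = 2.6 + 0.0841 + 0.06 = 2.7441.
Net AUC ratio = 1 / 2.7441 = 0.364.

0.364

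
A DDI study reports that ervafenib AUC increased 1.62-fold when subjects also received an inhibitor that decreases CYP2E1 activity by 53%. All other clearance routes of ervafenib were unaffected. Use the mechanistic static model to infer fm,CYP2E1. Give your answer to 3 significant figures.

0.722

Let fm be the CYP2E1 fraction. New clearance relative to baseline = fm × 0.47 + (1 − fm).
AUC ratio = 1 / (new CL fraction), so new CL fraction = 1 / 1.62 = 0.6173.
fm × 0.47 + 1 − fm = 0.6173  ⇒  fm × (0.47 − 1) = −0.3827  ⇒  fm = 0.722.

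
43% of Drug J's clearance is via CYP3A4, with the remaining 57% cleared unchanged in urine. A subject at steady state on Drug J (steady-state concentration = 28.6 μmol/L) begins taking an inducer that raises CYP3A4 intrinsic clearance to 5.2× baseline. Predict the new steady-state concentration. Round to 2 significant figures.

CYP3A4: 0.43 × 5.2 = 2.236
Other: 0.57 (unchanged)
New clearance relative to baseline: 2.236 + 0.57 = 2.806.
Steady-state concentration ∝ 1/CL, so new value = 28.6 / 2.806 = 10 μmol/L.

10 μmol/L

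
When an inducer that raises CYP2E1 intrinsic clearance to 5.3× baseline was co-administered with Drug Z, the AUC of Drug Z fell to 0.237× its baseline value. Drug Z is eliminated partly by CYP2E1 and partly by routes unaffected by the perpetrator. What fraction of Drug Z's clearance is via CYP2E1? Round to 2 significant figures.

Let fm be the CYP2E1 fraction. New clearance relative to baseline = fm × 5.3 + (1 − fm).
AUC ratio = 1 / (new CL fraction), so new CL fraction = 1 / 0.237 = 4.219.
fm × 5.3 + 1 − fm = 4.219  ⇒  fm × (5.3 − 1) = 3.219  ⇒  fm = 0.75.

0.75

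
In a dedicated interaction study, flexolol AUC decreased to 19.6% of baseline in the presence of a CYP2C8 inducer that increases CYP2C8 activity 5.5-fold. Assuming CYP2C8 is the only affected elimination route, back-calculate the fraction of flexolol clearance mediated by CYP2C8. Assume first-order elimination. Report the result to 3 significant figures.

Let x = fm,CYP2C8. Because AUC ∝ 1/CL, relative clearance rose to 1/0.196 = 5.102.
Only the CYP2C8 route changed, so 5.102 = x·5.5 + (1 − x), giving x = 0.912.

0.912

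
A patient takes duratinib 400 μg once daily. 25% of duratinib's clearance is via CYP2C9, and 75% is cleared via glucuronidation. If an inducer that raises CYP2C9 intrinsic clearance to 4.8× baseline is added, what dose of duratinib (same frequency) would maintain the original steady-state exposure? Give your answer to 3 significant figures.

780 μg

CYP2C9: 0.25 × 4.8 = 1.2
Other: 0.75 (unchanged)
New clearance relative to baseline: 1.2 + 0.75 = 1.95.
To maintain the same steady-state level, dose must scale with clearance: new dose = 400 × 1.95 = 780 μg.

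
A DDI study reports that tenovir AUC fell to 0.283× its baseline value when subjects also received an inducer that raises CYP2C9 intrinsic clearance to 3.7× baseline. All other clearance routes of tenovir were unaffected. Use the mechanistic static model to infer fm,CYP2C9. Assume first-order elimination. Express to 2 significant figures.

Write x for the fraction cleared via CYP2C9. The observed AUC change means clearance rose to 1/0.283 = 3.534 of baseline.
Setting x·3.7 + (1 − x) = 3.534 and solving: x = (3.534 − 1)/(3.7 − 1) = 0.94.

0.94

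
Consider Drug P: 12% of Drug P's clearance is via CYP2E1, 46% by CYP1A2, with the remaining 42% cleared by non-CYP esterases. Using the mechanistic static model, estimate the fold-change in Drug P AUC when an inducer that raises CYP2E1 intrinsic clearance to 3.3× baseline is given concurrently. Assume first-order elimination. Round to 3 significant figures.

CYP2E1: 0.12 × 3.3 = 0.396
CYP1A2: 0.46 (unchanged)
Other: 0.42 (unchanged)
Relative clearance = 0.396 + 0.46 + 0.42 = 1.276.
AUC is inversely proportional to clearance, so the fold-change is 1 / 1.276 = 0.784.

0.784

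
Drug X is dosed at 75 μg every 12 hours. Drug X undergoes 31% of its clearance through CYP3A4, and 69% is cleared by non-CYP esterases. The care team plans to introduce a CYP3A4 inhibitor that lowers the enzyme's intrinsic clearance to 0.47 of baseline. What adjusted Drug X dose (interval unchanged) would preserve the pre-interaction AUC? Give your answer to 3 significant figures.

The CYP3A4 pathway (31% of clearance) falls to 0.47× activity: 0.31 × 0.47 = 0.1457.
The remaining 69% of clearance is unaffected.
CL_new/CL_old = 0.1457 + 0.69 = 0.8357.
To maintain the same steady-state level, dose must scale with clearance: new dose = 75 × 0.8357 = 62.7 μg.

62.7 μg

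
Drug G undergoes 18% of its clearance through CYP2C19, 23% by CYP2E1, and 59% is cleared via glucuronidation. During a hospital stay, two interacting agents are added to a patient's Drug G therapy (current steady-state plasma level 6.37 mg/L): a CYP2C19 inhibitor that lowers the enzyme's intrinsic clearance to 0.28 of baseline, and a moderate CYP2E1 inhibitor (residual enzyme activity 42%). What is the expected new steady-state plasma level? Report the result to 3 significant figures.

8.64 mg/L

The CYP2C19 pathway (18% of clearance) is reduced to 0.28× activity: 0.18 × 0.28 = 0.0504.
The CYP2E1 pathway (23% of clearance) drops to 0.42× activity: 0.23 × 0.42 = 0.0966.
The remaining 59% of clearance is unaffected.
Relative clearance = 0.0504 + 0.0966 + 0.59 = 0.737.
Steady-state plasma level ∝ 1/CL: new value = 6.37 / 0.737 = 8.64 mg/L.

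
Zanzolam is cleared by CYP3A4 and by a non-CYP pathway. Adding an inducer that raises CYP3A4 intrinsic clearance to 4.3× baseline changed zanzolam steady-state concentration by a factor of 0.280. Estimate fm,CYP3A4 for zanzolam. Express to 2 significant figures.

0.78

Let fm be the CYP3A4 fraction. New clearance relative to baseline = fm × 4.3 + (1 − fm).
Steady-state concentration ratio = 1 / (new CL fraction), so new CL fraction = 1 / 0.280 = 3.571.
fm × 4.3 + 1 − fm = 3.571  ⇒  fm × (4.3 − 1) = 2.571  ⇒  fm = 0.78.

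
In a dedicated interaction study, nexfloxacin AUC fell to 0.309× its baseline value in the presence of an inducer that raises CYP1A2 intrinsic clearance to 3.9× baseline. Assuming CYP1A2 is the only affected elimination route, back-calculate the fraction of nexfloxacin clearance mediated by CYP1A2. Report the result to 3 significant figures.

0.771

Call the CYP1A2 fraction fm. After the interaction, CL_new/CL_old = fm × 3.9 + (1 − fm).
AUC ratio = 1 / (new CL fraction), so new CL fraction = 1 / 0.309 = 3.236.
fm × 3.9 + 1 − fm = 3.236  ⇒  fm × (3.9 − 1) = 2.236  ⇒  fm = 0.771.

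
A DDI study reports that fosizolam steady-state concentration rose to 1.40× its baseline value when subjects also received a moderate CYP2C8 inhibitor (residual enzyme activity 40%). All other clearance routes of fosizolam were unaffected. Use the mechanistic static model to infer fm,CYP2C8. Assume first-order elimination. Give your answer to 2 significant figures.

0.48

Call the CYP2C8 fraction fm. After the interaction, CL_new/CL_old = fm × 0.4 + (1 − fm).
Steady-state concentration ratio = 1 / (new CL fraction), so new CL fraction = 1 / 1.40 = 0.7143.
fm × 0.4 + 1 − fm = 0.7143  ⇒  fm × (0.4 − 1) = −0.2857  ⇒  fm = 0.48.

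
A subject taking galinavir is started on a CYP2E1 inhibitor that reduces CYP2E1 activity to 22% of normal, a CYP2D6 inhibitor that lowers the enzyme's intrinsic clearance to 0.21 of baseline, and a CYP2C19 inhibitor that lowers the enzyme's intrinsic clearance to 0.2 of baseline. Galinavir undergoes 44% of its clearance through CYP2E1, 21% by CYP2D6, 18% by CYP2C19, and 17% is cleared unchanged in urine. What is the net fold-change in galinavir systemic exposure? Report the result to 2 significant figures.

The CYP2E1 pathway (44% of clearance) falls to 0.22× activity: 0.44 × 0.22 = 0.0968.
The CYP2D6 pathway (21% of clearance) drops to 0.21× activity: 0.21 × 0.21 = 0.0441.
The CYP2C19 pathway (18% of clearance) drops to 0.2× activity: 0.18 × 0.2 = 0.036.
Non-CYP routes (17%) are unchanged.
New clearance relative to baseline: 0.0968 + 0.0441 + 0.036 + 0.17 = 0.3469.
Because systemic exposure varies inversely with clearance, the combined effect is 1 / 0.3469 = 2.9.

2.9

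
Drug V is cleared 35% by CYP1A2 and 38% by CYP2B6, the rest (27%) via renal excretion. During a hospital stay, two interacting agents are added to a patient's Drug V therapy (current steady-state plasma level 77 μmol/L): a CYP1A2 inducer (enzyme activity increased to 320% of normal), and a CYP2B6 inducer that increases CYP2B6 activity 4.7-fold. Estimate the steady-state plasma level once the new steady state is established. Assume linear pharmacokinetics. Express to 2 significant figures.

CYP1A2: 0.35 × 3.2 = 1.12
CYP2B6: 0.38 × 4.7 = 1.786
Other: 0.27 (unchanged)
New clearance relative to baseline: 1.12 + 1.786 + 0.27 = 3.176.
Dividing the baseline by the relative clearance: 77 / 3.176 = 24 μmol/L.

24 μmol/L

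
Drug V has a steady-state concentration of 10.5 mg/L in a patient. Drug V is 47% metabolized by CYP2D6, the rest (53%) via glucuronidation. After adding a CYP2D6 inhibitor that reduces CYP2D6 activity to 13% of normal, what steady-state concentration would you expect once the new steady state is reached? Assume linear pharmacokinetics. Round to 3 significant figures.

17.8 mg/L

The CYP2D6 pathway (47% of clearance) is reduced to 0.13× activity: 0.47 × 0.13 = 0.0611.
The remaining 53% of clearance is unaffected.
Relative clearance = 0.0611 + 0.53 = 0.5911.
Steady-state concentration ∝ 1/CL, so new value = 10.5 / 0.5911 = 17.8 mg/L.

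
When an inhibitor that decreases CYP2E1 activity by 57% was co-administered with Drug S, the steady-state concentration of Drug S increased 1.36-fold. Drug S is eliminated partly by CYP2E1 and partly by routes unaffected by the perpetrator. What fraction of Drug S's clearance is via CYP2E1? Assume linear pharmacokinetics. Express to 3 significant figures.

0.464

Let fm be the CYP2E1 fraction. New clearance relative to baseline = fm × 0.43 + (1 − fm).
Steady-state concentration ratio = 1 / (new CL fraction), so new CL fraction = 1 / 1.36 = 0.7353.
fm × 0.43 + 1 − fm = 0.7353  ⇒  fm × (0.43 − 1) = −0.2647  ⇒  fm = 0.464.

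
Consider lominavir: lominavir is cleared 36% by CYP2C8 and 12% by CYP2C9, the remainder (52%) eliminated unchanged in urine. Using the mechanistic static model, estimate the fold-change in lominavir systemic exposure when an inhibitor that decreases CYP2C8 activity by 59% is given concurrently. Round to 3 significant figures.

1.27

The CYP2C8 pathway (36% of clearance) is reduced to 0.41× activity: 0.36 × 0.41 = 0.1476.
CYP2C9 (12%) and the residual 52% are unaffected.
Relative clearance = 0.1476 + 0.12 + 0.52 = 0.7876.
Since systemic exposure ∝ 1/CL, the ratio is 1 / 0.7876 = 1.27.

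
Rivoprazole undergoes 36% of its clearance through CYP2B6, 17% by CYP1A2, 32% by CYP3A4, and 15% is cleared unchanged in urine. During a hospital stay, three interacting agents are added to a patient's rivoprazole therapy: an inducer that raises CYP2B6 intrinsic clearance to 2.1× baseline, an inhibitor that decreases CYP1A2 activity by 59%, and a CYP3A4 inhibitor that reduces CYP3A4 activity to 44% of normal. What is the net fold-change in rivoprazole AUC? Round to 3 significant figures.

CYP2B6: 0.36 × 2.1 = 0.756
CYP1A2: 0.17 × 0.41 = 0.0697
CYP3A4: 0.32 × 0.44 = 0.1408
Other: 0.15 (unchanged)
New clearance relative to baseline: 0.756 + 0.0697 + 0.1408 + 0.15 = 1.1165.
AUC ∝ 1/CL: fold-change = 1 / 1.1165 = 0.896.

0.896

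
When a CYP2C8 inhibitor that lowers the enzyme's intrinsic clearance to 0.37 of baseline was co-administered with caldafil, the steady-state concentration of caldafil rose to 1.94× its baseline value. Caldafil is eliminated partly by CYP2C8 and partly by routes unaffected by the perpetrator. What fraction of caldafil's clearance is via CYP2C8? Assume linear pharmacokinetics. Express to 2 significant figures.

0.77

Let fm be the CYP2C8 fraction. New clearance relative to baseline = fm × 0.37 + (1 − fm).
Steady-state concentration ratio = 1 / (new CL fraction), so new CL fraction = 1 / 1.94 = 0.5155.
fm × 0.37 + 1 − fm = 0.5155  ⇒  fm × (0.37 − 1) = −0.4845  ⇒  fm = 0.77.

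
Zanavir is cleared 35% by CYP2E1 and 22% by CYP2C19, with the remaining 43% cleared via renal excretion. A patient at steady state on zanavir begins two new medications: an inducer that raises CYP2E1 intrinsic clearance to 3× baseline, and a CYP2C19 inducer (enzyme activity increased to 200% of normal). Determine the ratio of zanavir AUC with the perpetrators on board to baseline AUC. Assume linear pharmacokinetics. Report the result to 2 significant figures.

The CYP2E1 pathway (35% of clearance) rises to 3× activity: 0.35 × 3 = 1.05.
The CYP2C19 pathway (22% of clearance) is boosted to 2× activity: 0.22 × 2 = 0.44.
The remaining 43% of clearance is unaffected.
New clearance relative to baseline: 1.05 + 0.44 + 0.43 = 1.92.
AUC ∝ 1/CL: fold-change = 1 / 1.92 = 0.52.

0.52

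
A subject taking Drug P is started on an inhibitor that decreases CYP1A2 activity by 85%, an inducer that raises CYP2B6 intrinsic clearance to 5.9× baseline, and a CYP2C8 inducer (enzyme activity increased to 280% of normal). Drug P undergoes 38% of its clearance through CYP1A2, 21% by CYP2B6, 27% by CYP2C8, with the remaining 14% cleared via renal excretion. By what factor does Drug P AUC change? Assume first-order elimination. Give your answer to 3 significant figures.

CYP1A2: 0.38 × 0.15 = 0.057
CYP2B6: 0.21 × 5.9 = 1.239
CYP2C8: 0.27 × 2.8 = 0.756
Other: 0.14 (unchanged)
CL_new/CL_old = 0.057 + 1.239 + 0.756 + 0.14 = 2.192.
Net AUC ratio = 1 / 2.192 = 0.456.

0.456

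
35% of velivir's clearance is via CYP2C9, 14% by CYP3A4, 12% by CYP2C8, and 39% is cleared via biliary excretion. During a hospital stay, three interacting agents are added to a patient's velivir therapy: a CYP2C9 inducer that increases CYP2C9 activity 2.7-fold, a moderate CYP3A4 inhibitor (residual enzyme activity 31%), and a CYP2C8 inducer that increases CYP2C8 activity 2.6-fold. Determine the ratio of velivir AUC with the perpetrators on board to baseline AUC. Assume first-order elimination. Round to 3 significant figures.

0.592

The CYP2C9 pathway (35% of clearance) increases to 2.7× activity: 0.35 × 2.7 = 0.945.
The CYP3A4 pathway (14% of clearance) is reduced to 0.31× activity: 0.14 × 0.31 = 0.0434.
The CYP2C8 pathway (12% of clearance) rises to 2.6× activity: 0.12 × 2.6 = 0.312.
Non-CYP routes (39%) are unchanged.
Relative clearance = 0.945 + 0.0434 + 0.312 + 0.39 = 1.6904.
Net AUC ratio = 1 / 1.6904 = 0.592.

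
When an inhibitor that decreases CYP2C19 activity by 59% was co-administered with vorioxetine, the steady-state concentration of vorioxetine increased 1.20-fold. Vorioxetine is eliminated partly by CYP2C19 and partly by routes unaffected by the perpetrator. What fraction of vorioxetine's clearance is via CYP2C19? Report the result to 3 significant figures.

CL'/CL = 1 / 1.20 = 0.8333
0.41·fm + (1 − fm) = 0.8333
fm = (0.8333 − 1) / (0.41 − 1) = 0.282

0.282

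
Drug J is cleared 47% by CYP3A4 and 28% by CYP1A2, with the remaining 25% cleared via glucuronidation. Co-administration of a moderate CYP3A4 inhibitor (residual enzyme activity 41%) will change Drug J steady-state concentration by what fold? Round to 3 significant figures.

1.38

The CYP3A4 pathway (47% of clearance) drops to 0.41× activity: 0.47 × 0.41 = 0.1927.
CYP1A2 (28%) and the residual 25% are unaffected.
New clearance relative to baseline: 0.1927 + 0.28 + 0.25 = 0.7227.
Steady-state concentration is inversely proportional to clearance, so the fold-change is 1 / 0.7227 = 1.38.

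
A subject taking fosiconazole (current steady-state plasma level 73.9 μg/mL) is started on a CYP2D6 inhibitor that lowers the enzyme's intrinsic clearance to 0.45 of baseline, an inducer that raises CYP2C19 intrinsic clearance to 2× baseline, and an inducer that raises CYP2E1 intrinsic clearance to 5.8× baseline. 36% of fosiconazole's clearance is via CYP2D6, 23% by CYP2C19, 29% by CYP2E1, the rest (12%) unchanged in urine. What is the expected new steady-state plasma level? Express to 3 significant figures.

CYP2D6: 0.36 × 0.45 = 0.162
CYP2C19: 0.23 × 2 = 0.46
CYP2E1: 0.29 × 5.8 = 1.682
Other: 0.12 (unchanged)
New clearance relative to baseline: 0.162 + 0.46 + 1.682 + 0.12 = 2.424.
Steady-state plasma level ∝ 1/CL: new value = 73.9 / 2.424 = 30.5 μg/mL.

30.5 μg/mL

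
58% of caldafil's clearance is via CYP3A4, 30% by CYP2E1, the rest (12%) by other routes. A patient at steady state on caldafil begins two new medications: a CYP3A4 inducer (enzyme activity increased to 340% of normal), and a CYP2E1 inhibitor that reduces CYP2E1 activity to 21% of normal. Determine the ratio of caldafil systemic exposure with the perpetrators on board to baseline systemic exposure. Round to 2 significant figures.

The CYP3A4 pathway (58% of clearance) rises to 3.4× activity: 0.58 × 3.4 = 1.972.
The CYP2E1 pathway (30% of clearance) drops to 0.21× activity: 0.3 × 0.21 = 0.063.
Non-CYP routes (12%) are unchanged.
New clearance relative to baseline: 1.972 + 0.063 + 0.12 = 2.155.
Because systemic exposure varies inversely with clearance, the combined effect is 1 / 2.155 = 0.46.

0.46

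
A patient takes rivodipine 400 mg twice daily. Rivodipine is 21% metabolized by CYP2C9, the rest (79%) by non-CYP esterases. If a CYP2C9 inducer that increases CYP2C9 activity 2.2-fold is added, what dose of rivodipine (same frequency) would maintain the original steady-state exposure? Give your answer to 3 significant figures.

501 mg

The CYP2C9 pathway (21% of clearance) is boosted to 2.2× activity: 0.21 × 2.2 = 0.462.
The remaining 79% of clearance is unaffected.
Relative clearance = 0.462 + 0.79 = 1.252.
To maintain the same steady-state level, dose must scale with clearance: new dose = 400 × 1.252 = 501 mg.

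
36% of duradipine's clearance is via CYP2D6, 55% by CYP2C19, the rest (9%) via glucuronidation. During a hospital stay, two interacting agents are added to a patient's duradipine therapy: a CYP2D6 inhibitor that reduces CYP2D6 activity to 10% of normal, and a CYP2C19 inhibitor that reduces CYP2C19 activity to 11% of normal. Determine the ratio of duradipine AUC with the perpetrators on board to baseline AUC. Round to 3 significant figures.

5.36

The CYP2D6 pathway (36% of clearance) falls to 0.1× activity: 0.36 × 0.1 = 0.036.
The CYP2C19 pathway (55% of clearance) falls to 0.11× activity: 0.55 × 0.11 = 0.0605.
Non-CYP routes (9%) are unchanged.
New clearance relative to baseline: 0.036 + 0.0605 + 0.09 = 0.1865.
AUC ∝ 1/CL: fold-change = 1 / 0.1865 = 5.36.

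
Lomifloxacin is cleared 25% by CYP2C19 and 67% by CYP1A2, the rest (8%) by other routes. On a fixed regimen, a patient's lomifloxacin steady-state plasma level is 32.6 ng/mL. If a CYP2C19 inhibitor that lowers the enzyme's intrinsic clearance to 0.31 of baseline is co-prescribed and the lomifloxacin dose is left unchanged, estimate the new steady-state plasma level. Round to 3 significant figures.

39.4 ng/mL

CYP2C19: 0.25 × 0.31 = 0.0775
CYP1A2: 0.67 (unchanged)
Other: 0.08 (unchanged)
New clearance relative to baseline: 0.0775 + 0.67 + 0.08 = 0.8275.
New steady-state plasma level = baseline ÷ relative clearance = 32.6 / 0.8275 = 39.4 ng/mL.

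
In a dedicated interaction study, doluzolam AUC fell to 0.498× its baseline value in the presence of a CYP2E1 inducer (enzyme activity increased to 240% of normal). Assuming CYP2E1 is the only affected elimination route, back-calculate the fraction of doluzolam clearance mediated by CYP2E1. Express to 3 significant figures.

0.720

CL'/CL = 1 / 0.498 = 2.008
2.4·fm + (1 − fm) = 2.008
fm = (2.008 − 1) / (2.4 − 1) = 0.720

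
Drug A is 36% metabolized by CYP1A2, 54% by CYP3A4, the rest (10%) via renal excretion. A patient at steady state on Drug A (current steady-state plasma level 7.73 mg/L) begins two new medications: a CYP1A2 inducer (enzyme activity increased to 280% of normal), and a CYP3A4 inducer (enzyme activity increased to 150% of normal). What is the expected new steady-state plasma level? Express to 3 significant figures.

4.03 mg/L

The CYP1A2 pathway (36% of clearance) rises to 2.8× activity: 0.36 × 2.8 = 1.008.
The CYP3A4 pathway (54% of clearance) rises to 1.5× activity: 0.54 × 1.5 = 0.81.
Non-CYP routes (10%) are unchanged.
New clearance relative to baseline: 1.008 + 0.81 + 0.1 = 1.918.
Steady-state plasma level ∝ 1/CL: new value = 7.73 / 1.918 = 4.03 mg/L.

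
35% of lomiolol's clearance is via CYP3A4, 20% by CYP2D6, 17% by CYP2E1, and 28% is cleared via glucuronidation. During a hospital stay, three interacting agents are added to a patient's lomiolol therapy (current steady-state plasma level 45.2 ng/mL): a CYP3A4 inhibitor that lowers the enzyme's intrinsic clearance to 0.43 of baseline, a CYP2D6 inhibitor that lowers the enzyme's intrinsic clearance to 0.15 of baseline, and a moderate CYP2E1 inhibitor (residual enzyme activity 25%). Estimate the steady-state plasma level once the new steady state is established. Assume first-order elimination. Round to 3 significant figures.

CYP3A4: 0.35 × 0.43 = 0.1505
CYP2D6: 0.2 × 0.15 = 0.03
CYP2E1: 0.17 × 0.25 = 0.0425
Other: 0.28 (unchanged)
New clearance relative to baseline: 0.1505 + 0.03 + 0.0425 + 0.28 = 0.503.
Steady-state plasma level ∝ 1/CL: new value = 45.2 / 0.503 = 89.9 ng/mL.

89.9 ng/mL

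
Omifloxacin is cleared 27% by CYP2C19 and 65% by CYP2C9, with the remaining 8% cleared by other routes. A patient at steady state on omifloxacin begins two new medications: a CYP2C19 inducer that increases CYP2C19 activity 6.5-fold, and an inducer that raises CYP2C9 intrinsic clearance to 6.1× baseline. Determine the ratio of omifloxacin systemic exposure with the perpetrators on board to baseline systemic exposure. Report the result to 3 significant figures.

0.172

The CYP2C19 pathway (27% of clearance) rises to 6.5× activity: 0.27 × 6.5 = 1.755.
The CYP2C9 pathway (65% of clearance) is boosted to 6.1× activity: 0.65 × 6.1 = 3.965.
Non-CYP routes (8%) are unchanged.
New clearance relative to baseline: 1.755 + 3.965 + 0.08 = 5.8.
Because systemic exposure varies inversely with clearance, the combined effect is 1 / 5.8 = 0.172.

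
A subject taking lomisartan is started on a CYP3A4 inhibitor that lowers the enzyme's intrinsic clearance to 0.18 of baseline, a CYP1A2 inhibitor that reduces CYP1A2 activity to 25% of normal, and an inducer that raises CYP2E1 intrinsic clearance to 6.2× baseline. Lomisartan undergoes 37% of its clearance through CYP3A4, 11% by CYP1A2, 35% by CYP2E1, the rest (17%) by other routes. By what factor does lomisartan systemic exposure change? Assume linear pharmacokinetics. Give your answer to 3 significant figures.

0.411

The CYP3A4 pathway (37% of clearance) is reduced to 0.18× activity: 0.37 × 0.18 = 0.0666.
The CYP1A2 pathway (11% of clearance) is reduced to 0.25× activity: 0.11 × 0.25 = 0.0275.
The CYP2E1 pathway (35% of clearance) is boosted to 6.2× activity: 0.35 × 6.2 = 2.17.
The remaining 17% of clearance is unaffected.
Relative clearance = 0.0666 + 0.0275 + 2.17 + 0.17 = 2.4341.
Because systemic exposure varies inversely with clearance, the combined effect is 1 / 2.4341 = 0.411.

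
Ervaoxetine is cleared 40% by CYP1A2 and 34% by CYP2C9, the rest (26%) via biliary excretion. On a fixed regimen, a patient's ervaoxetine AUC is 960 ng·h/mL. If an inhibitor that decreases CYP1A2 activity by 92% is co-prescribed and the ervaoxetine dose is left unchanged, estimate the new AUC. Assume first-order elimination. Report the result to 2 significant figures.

1.5 × 10³ ng·h/mL

CYP1A2: 0.4 × 0.08 = 0.032
CYP2C9: 0.34 (unchanged)
Other: 0.26 (unchanged)
CL_new/CL_old = 0.032 + 0.34 + 0.26 = 0.632.
With dosing unchanged, AUC scales as 1/CL: 960 / 0.632 = 1.5 × 10³ ng·h/mL.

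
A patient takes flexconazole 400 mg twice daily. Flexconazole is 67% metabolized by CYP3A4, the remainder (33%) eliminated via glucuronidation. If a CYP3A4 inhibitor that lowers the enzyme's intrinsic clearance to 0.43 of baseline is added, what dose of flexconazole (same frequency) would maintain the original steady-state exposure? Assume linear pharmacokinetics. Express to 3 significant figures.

247 mg

The CYP3A4 pathway (67% of clearance) falls to 0.43× activity: 0.67 × 0.43 = 0.2881.
The remaining 33% of clearance is unaffected.
Relative clearance = 0.2881 + 0.33 = 0.6181.
Css,avg = (dose rate)/CL, so holding Css fixed requires dose ∝ CL: 400 × 0.6181 = 247 mg.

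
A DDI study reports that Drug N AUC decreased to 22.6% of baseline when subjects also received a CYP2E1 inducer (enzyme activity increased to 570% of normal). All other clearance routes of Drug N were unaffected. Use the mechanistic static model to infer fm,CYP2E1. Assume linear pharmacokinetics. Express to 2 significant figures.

0.73

Write x for the fraction cleared via CYP2E1. The observed AUC change means clearance rose to 1/0.226 = 4.425 of baseline.
Only the CYP2E1 route changed, so 4.425 = x·5.7 + (1 − x), giving x = 0.73.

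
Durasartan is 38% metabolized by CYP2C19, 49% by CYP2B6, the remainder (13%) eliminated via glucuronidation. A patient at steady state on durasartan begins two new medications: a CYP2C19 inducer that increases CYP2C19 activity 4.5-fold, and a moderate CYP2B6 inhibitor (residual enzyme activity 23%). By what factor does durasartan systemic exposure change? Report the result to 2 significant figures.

0.51

The CYP2C19 pathway (38% of clearance) increases to 4.5× activity: 0.38 × 4.5 = 1.71.
The CYP2B6 pathway (49% of clearance) drops to 0.23× activity: 0.49 × 0.23 = 0.1127.
The remaining 13% of clearance is unaffected.
New clearance relative to baseline: 1.71 + 0.1127 + 0.13 = 1.9527.
Net systemic exposure ratio = 1 / 1.9527 = 0.51.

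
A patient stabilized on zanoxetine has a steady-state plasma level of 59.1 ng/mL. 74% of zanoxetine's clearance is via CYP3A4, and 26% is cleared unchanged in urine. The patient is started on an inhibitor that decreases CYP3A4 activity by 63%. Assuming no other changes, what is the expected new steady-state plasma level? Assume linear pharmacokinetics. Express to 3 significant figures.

The CYP3A4 pathway (74% of clearance) falls to 0.37× activity: 0.74 × 0.37 = 0.2738.
The remaining 26% of clearance is unaffected.
CL_new/CL_old = 0.2738 + 0.26 = 0.5338.
Steady-state plasma level ∝ 1/CL, so new value = 59.1 / 0.5338 = 111 ng/mL.

111 ng/mL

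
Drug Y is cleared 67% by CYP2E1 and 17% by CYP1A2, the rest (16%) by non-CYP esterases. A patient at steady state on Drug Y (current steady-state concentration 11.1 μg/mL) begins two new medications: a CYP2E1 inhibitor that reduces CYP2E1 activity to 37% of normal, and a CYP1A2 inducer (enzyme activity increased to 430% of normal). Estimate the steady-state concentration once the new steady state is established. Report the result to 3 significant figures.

The CYP2E1 pathway (67% of clearance) is reduced to 0.37× activity: 0.67 × 0.37 = 0.2479.
The CYP1A2 pathway (17% of clearance) increases to 4.3× activity: 0.17 × 4.3 = 0.731.
The remaining 16% of clearance is unaffected.
CL_new/CL_old = 0.2479 + 0.731 + 0.16 = 1.1389.
Steady-state concentration ∝ 1/CL: new value = 11.1 / 1.1389 = 9.75 μg/mL.

9.75 μg/mL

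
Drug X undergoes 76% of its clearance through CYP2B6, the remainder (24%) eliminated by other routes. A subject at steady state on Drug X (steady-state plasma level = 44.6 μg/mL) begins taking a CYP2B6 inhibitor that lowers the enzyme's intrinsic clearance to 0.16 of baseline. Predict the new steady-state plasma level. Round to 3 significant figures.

CYP2B6: 0.76 × 0.16 = 0.1216
Other: 0.24 (unchanged)
New clearance relative to baseline: 0.1216 + 0.24 = 0.3616.
With dosing unchanged, steady-state plasma level scales as 1/CL: 44.6 / 0.3616 = 123 μg/mL.

123 μg/mL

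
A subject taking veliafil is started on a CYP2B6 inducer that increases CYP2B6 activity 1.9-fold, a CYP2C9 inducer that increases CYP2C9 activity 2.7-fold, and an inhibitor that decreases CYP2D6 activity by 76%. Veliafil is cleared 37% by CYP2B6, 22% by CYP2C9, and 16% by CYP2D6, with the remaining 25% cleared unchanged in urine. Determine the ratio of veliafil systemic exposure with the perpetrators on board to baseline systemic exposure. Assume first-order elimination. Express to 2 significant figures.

The CYP2B6 pathway (37% of clearance) increases to 1.9× activity: 0.37 × 1.9 = 0.703.
The CYP2C9 pathway (22% of clearance) is boosted to 2.7× activity: 0.22 × 2.7 = 0.594.
The CYP2D6 pathway (16% of clearance) falls to 0.24× activity: 0.16 × 0.24 = 0.0384.
Non-CYP routes (25%) are unchanged.
CL_new/CL_old = 0.703 + 0.594 + 0.0384 + 0.25 = 1.5854.
Net systemic exposure ratio = 1 / 1.5854 = 0.63.

0.63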